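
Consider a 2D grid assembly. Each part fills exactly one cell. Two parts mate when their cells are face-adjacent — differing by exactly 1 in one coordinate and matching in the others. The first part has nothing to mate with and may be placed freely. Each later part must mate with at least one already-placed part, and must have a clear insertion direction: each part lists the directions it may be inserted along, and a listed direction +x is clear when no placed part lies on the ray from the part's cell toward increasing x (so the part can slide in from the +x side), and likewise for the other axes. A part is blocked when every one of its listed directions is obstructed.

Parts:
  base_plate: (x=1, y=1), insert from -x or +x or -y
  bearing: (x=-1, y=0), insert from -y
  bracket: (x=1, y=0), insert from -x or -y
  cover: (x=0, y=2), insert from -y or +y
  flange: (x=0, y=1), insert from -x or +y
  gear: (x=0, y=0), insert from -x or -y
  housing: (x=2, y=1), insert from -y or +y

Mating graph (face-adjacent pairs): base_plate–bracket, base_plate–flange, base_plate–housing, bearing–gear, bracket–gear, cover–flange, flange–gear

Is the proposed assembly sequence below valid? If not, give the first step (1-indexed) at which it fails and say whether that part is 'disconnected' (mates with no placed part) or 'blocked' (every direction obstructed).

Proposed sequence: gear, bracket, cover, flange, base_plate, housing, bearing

Invalid at step 3 (disconnected)

1. gear@(0, 0) [-x clear] — {gear}
2. bracket@(1, 0) [-y clear] — {bracket, gear}
3. cover@(0, 2) — no placed neighbour ⇒ disconnected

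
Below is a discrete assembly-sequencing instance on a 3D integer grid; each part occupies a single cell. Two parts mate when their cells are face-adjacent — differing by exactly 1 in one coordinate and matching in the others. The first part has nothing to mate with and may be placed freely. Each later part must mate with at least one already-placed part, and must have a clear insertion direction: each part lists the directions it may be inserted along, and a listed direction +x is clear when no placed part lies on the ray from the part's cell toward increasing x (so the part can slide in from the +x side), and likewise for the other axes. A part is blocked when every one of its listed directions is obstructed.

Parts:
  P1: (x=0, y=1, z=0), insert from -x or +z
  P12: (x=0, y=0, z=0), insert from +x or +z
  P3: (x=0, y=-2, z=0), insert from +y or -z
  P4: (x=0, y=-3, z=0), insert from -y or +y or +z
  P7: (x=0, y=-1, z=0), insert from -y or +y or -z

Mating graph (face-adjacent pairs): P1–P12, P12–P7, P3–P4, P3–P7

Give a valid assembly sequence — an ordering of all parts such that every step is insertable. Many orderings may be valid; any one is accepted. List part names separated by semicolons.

P7; P12; P3; P4; P1

1. P7@(0, -1, 0) [-y clear] — {P7}
2. P12@(0, 0, 0) [+x clear] — {P12, P7}
3. P3@(0, -2, 0) [-z clear] — {P12, P3, P7}
4. P4@(0, -3, 0) [-y clear] — {P12, P3, P4, P7}
5. P1@(0, 1, 0) [-x clear] — {P1, P12, P3, P4, P7}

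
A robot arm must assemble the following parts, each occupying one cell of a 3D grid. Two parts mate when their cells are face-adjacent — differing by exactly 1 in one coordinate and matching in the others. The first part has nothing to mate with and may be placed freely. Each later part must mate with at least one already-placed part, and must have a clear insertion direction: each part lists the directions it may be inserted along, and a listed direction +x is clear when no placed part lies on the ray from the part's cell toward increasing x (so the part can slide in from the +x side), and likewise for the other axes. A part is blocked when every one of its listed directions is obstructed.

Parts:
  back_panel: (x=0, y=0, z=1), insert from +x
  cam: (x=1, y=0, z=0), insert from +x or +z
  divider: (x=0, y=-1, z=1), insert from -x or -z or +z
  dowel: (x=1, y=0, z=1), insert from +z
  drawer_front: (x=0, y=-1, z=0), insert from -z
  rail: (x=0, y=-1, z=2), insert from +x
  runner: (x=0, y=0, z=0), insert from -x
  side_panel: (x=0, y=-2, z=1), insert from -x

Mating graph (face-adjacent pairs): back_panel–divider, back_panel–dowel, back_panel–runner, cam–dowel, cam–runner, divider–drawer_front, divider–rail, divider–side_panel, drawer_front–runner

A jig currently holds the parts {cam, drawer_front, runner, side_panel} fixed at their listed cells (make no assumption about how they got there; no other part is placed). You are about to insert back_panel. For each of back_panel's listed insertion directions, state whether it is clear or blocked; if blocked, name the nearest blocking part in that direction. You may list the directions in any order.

+x: clear

+x: ray from back_panel(0, 0, 1) has no placed part ⇒ clear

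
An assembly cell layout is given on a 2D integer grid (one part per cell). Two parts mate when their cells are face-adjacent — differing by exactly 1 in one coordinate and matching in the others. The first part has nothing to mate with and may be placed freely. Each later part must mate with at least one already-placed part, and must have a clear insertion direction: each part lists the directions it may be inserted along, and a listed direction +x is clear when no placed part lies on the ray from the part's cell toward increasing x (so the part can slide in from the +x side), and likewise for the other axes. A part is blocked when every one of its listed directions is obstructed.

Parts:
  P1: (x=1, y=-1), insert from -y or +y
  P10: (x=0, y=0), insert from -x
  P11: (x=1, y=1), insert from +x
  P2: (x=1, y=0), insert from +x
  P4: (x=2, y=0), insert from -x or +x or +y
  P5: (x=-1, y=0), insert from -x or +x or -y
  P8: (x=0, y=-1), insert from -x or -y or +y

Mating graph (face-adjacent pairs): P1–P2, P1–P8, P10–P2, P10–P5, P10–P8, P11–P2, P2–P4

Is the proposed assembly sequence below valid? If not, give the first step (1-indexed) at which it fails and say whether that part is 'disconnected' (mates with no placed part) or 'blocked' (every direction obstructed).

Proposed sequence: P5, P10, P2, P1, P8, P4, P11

Invalid at step 2 (blocked)

1. P5@(-1, 0) [-x clear] — {P5}
2. P10@(0, 0) — -x all obstructed ⇒ blocked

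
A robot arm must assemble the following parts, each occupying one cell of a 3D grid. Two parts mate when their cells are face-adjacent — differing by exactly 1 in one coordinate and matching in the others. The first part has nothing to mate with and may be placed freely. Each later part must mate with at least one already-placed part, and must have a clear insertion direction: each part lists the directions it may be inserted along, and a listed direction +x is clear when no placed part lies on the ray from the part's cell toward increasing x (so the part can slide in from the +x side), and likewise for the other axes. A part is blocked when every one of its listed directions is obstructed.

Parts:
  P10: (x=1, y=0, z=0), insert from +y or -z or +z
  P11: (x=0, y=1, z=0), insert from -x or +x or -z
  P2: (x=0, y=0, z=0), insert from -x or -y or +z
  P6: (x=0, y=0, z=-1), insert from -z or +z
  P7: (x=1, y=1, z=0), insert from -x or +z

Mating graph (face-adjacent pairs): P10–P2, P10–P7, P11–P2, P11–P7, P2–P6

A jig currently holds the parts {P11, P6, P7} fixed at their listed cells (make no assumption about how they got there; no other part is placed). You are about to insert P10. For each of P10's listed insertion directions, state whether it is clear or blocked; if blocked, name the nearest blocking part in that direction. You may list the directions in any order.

+y: blocked by P7; +z: clear; -z: clear

+y: nearest on ray is P7@(1, 1, 0) ⇒ blocked
-z: ray from P10(1, 0, 0) has no placed part ⇒ clear
+z: ray from P10(1, 0, 0) has no placed part ⇒ clear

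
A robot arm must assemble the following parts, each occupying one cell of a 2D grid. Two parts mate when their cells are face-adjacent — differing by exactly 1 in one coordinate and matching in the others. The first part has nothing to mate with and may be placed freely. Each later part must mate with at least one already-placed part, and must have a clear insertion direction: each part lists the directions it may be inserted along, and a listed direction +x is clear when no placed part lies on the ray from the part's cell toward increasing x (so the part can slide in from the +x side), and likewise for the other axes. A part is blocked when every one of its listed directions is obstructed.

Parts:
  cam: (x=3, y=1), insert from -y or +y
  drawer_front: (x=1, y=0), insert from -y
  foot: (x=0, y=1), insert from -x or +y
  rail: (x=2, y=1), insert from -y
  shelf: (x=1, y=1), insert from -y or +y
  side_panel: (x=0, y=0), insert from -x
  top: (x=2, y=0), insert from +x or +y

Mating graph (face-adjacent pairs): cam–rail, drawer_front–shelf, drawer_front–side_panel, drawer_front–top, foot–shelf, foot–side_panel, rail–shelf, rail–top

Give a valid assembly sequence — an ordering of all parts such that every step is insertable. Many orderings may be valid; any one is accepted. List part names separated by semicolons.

drawer_front; side_panel; foot; shelf; rail; top; cam

1. drawer_front@(1, 0) [-y clear] — {drawer_front}
2. side_panel@(0, 0) [-x clear] — {drawer_front, side_panel}
3. foot@(0, 1) [-x clear] — {drawer_front, foot, side_panel}
4. shelf@(1, 1) [+y clear] — {drawer_front, foot, shelf, side_panel}
5. rail@(2, 1) [-y clear] — {drawer_front, foot, rail, shelf, side_panel}
6. top@(2, 0) [+x clear] — {drawer_front, foot, rail, shelf, side_panel, top}
7. cam@(3, 1) [-y clear] — {cam, drawer_front, foot, rail, shelf, side_panel, top}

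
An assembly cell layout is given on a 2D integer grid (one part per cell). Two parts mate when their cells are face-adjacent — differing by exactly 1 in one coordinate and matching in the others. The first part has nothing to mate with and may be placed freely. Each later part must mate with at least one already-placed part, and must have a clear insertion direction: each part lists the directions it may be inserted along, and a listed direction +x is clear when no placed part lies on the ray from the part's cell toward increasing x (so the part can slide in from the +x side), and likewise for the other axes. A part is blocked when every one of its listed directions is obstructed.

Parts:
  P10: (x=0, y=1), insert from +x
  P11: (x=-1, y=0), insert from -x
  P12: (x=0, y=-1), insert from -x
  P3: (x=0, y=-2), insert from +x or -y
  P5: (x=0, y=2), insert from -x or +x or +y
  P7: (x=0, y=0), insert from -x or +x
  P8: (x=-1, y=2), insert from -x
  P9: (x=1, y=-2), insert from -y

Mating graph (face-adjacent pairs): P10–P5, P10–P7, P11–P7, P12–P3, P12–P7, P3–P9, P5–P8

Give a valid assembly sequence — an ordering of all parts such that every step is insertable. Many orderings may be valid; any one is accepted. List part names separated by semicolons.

1. P12@(0, -1) [-x clear] — {P12}
2. P7@(0, 0) [-x clear] — {P12, P7}
3. P11@(-1, 0) [-x clear] — {P11, P12, P7}
4. P10@(0, 1) [+x clear] — {P10, P11, P12, P7}
5. P5@(0, 2) [-x clear] — {P10, P11, P12, P5, P7}
6. P8@(-1, 2) [-x clear] — {P10, P11, P12, P5, P7, P8}
7. P3@(0, -2) [+x clear] — {P10, P11, P12, P3, P5, P7, P8}
8. P9@(1, -2) [-y clear] — {P10, P11, P12, P3, P5, P7, P8, P9}

P12; P7; P11; P10; P5; P8; P3; P9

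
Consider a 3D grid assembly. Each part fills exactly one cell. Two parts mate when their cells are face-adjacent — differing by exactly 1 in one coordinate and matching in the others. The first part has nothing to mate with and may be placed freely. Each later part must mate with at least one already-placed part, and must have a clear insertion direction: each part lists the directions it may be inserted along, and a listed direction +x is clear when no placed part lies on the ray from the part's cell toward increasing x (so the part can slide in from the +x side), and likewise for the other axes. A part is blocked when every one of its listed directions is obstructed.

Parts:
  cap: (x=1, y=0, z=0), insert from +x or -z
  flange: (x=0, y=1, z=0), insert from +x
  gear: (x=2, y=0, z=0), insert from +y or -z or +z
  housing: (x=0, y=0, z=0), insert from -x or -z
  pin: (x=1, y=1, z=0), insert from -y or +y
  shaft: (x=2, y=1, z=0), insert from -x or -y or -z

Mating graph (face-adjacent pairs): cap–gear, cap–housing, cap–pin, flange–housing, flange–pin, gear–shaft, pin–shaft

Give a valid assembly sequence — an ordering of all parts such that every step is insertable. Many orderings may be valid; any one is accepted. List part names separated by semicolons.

flange; housing; cap; gear; shaft; pin

1. flange@(0, 1, 0) [+x clear] — {flange}
2. housing@(0, 0, 0) [-x clear] — {flange, housing}
3. cap@(1, 0, 0) [+x clear] — {cap, flange, housing}
4. gear@(2, 0, 0) [+y clear] — {cap, flange, gear, housing}
5. shaft@(2, 1, 0) [-z clear] — {cap, flange, gear, housing, shaft}
6. pin@(1, 1, 0) [+y clear] — {cap, flange, gear, housing, pin, shaft}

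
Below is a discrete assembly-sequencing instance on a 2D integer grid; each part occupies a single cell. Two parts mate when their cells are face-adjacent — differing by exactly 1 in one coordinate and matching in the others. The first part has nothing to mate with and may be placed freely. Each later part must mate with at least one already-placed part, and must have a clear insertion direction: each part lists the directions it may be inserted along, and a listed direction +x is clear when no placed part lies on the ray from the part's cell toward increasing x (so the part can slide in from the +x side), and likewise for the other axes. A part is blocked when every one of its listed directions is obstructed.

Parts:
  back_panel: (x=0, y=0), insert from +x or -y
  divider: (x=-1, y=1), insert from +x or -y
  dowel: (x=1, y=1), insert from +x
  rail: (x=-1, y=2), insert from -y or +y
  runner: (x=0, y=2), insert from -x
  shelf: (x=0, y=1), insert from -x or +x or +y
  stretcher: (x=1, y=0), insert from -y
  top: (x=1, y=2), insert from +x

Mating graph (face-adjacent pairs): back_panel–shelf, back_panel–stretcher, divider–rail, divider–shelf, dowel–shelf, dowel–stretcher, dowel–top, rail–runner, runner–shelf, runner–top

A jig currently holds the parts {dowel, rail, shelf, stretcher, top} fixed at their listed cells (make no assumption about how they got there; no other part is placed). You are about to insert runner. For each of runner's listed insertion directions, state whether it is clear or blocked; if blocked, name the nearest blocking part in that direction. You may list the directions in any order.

-x: nearest on ray is rail@(-1, 2) ⇒ blocked

-x: blocked by rail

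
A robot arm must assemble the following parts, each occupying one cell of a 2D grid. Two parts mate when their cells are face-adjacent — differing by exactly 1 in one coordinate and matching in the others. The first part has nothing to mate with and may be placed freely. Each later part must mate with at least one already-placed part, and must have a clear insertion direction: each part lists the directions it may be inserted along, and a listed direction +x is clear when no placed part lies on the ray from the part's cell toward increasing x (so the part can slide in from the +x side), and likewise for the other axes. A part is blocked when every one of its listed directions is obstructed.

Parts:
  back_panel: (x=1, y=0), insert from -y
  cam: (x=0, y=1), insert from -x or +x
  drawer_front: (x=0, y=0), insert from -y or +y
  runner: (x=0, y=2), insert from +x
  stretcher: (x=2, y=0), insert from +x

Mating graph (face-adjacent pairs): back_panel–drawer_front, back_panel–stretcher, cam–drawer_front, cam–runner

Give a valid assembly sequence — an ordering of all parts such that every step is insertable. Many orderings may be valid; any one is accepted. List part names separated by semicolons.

drawer_front; back_panel; stretcher; cam; runner

1. drawer_front@(0, 0) [-y clear] — {drawer_front}
2. back_panel@(1, 0) [-y clear] — {back_panel, drawer_front}
3. stretcher@(2, 0) [+x clear] — {back_panel, drawer_front, stretcher}
4. cam@(0, 1) [-x clear] — {back_panel, cam, drawer_front, stretcher}
5. runner@(0, 2) [+x clear] — {back_panel, cam, drawer_front, runner, stretcher}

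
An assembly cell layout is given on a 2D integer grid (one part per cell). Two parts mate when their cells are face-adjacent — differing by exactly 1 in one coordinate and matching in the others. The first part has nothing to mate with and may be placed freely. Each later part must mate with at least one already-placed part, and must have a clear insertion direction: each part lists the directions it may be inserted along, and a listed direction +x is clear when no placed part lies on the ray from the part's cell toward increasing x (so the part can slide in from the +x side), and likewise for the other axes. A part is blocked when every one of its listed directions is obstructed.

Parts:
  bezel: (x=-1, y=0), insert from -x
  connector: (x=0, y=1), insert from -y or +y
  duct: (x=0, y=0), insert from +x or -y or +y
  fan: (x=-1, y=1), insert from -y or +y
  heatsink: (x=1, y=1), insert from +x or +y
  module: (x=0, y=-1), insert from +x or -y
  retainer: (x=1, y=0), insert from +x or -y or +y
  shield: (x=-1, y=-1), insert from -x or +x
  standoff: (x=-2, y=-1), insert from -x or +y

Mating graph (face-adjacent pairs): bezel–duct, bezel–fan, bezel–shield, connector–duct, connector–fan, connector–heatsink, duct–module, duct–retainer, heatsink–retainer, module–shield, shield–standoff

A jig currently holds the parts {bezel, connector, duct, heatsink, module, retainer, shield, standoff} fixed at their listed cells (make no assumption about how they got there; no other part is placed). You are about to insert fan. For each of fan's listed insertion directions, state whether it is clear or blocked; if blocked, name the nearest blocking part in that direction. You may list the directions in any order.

-y: nearest on ray is bezel@(-1, 0) ⇒ blocked
+y: ray from fan(-1, 1) has no placed part ⇒ clear

+y: clear; -y: blocked by bezel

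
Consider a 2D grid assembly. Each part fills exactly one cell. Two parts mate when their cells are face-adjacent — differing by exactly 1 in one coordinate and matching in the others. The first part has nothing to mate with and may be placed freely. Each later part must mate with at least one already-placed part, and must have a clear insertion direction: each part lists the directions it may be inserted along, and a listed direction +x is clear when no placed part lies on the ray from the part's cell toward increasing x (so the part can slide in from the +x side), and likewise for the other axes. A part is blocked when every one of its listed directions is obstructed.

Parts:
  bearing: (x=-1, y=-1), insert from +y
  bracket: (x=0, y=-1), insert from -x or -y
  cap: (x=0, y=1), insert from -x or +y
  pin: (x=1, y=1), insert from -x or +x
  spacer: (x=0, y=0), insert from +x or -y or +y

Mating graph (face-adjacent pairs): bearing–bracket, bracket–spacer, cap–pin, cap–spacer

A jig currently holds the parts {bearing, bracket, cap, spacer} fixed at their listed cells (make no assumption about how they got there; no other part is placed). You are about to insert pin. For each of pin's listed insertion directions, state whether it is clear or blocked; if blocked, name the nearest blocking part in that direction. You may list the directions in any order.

-x: nearest on ray is cap@(0, 1) ⇒ blocked
+x: ray from pin(1, 1) has no placed part ⇒ clear

+x: clear; -x: blocked by cap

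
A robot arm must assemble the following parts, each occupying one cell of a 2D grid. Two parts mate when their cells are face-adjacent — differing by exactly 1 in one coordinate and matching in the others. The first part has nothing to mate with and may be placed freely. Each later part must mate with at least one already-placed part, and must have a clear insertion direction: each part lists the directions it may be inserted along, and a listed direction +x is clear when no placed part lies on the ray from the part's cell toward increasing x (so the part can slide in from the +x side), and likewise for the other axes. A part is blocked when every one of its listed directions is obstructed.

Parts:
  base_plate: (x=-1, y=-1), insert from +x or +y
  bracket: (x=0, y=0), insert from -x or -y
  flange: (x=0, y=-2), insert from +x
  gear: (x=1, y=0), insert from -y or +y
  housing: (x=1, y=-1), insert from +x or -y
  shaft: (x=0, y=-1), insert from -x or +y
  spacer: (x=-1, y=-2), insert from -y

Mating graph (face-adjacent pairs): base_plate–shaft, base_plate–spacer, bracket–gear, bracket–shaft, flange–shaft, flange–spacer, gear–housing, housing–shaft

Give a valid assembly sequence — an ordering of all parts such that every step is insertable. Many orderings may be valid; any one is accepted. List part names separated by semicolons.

1. flange@(0, -2) [+x clear] — {flange}
2. shaft@(0, -1) [-x clear] — {flange, shaft}
3. bracket@(0, 0) [-x clear] — {bracket, flange, shaft}
4. gear@(1, 0) [-y clear] — {bracket, flange, gear, shaft}
5. base_plate@(-1, -1) [+y clear] — {base_plate, bracket, flange, gear, shaft}
6. housing@(1, -1) [+x clear] — {base_plate, bracket, flange, gear, housing, shaft}
7. spacer@(-1, -2) [-y clear] — {base_plate, bracket, flange, gear, housing, shaft, spacer}

flange; shaft; bracket; gear; base_plate; housing; spacer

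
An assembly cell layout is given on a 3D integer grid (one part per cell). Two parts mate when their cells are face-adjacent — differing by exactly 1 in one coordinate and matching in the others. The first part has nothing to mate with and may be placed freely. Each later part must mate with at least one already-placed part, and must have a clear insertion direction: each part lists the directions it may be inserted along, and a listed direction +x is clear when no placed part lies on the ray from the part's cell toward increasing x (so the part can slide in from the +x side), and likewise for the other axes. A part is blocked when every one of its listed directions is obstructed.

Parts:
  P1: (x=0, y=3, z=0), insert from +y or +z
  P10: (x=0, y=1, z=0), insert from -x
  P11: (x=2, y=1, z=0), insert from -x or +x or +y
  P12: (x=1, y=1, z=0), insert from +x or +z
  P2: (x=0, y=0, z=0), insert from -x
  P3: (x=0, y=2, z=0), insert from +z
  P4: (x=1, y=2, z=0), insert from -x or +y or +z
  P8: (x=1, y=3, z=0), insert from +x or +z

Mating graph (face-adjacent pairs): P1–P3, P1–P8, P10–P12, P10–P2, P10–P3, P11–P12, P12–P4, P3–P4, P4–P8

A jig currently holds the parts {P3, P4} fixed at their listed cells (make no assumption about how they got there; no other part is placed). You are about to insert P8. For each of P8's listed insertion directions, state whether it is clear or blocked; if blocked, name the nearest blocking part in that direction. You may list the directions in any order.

+x: ray from P8(1, 3, 0) has no placed part ⇒ clear
+z: ray from P8(1, 3, 0) has no placed part ⇒ clear

+x: clear; +z: clear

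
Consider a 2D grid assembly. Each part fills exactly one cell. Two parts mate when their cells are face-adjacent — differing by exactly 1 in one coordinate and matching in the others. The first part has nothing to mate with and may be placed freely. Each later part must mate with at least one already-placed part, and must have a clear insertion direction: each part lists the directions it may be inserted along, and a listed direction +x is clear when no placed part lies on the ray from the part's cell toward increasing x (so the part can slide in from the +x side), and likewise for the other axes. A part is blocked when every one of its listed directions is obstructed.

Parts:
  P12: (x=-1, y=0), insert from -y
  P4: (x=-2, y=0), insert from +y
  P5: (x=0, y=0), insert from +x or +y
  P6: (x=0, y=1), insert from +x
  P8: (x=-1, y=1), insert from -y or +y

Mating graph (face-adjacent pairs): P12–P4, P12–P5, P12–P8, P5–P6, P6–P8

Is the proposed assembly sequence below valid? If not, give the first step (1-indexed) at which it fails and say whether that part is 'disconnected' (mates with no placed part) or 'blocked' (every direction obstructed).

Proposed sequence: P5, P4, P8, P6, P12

1. P5@(0, 0) [+x clear] — {P5}
2. P4@(-2, 0) — no placed neighbour ⇒ disconnected

Invalid at step 2 (disconnected)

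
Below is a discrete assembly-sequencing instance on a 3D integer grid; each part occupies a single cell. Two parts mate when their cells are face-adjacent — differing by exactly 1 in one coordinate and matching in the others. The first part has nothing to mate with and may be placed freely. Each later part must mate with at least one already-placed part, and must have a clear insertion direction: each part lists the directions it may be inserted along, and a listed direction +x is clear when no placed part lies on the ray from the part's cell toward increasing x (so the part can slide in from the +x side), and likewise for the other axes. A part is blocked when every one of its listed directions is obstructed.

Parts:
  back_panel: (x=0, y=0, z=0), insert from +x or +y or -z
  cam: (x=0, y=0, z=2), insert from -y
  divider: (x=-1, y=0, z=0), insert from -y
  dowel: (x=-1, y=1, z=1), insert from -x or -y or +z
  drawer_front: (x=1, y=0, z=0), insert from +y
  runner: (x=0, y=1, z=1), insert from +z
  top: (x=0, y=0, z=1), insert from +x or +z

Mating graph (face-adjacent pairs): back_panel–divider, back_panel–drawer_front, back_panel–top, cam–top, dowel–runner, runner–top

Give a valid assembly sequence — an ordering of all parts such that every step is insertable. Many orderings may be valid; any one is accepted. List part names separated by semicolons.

1. runner@(0, 1, 1) [+z clear] — {runner}
2. top@(0, 0, 1) [+x clear] — {runner, top}
3. cam@(0, 0, 2) [-y clear] — {cam, runner, top}
4. back_panel@(0, 0, 0) [+x clear] — {back_panel, cam, runner, top}
5. divider@(-1, 0, 0) [-y clear] — {back_panel, cam, divider, runner, top}
6. dowel@(-1, 1, 1) [-x clear] — {back_panel, cam, divider, dowel, runner, top}
7. drawer_front@(1, 0, 0) [+y clear] — {back_panel, cam, divider, dowel, drawer_front, runner, top}

runner; top; cam; back_panel; divider; dowel; drawer_front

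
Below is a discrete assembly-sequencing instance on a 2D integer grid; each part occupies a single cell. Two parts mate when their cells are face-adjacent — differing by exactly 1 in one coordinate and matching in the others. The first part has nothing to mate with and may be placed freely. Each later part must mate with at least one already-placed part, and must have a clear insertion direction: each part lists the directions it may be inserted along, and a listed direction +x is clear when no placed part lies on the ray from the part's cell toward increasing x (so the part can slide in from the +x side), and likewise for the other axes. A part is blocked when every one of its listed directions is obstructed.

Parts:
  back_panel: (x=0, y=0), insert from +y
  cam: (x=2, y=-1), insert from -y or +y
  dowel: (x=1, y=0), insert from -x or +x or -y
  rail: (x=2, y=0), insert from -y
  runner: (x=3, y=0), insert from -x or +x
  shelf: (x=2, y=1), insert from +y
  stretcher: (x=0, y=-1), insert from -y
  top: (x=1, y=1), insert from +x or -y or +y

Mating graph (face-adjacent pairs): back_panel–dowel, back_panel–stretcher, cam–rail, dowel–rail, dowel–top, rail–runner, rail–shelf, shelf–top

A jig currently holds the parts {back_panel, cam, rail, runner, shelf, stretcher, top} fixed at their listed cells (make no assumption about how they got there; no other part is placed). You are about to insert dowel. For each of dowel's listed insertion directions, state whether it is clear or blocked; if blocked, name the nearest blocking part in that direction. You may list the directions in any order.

+x: blocked by rail; -x: blocked by back_panel; -y: clear

-x: nearest on ray is back_panel@(0, 0) ⇒ blocked
+x: nearest on ray is rail@(2, 0) ⇒ blocked
-y: ray from dowel(1, 0) has no placed part ⇒ clear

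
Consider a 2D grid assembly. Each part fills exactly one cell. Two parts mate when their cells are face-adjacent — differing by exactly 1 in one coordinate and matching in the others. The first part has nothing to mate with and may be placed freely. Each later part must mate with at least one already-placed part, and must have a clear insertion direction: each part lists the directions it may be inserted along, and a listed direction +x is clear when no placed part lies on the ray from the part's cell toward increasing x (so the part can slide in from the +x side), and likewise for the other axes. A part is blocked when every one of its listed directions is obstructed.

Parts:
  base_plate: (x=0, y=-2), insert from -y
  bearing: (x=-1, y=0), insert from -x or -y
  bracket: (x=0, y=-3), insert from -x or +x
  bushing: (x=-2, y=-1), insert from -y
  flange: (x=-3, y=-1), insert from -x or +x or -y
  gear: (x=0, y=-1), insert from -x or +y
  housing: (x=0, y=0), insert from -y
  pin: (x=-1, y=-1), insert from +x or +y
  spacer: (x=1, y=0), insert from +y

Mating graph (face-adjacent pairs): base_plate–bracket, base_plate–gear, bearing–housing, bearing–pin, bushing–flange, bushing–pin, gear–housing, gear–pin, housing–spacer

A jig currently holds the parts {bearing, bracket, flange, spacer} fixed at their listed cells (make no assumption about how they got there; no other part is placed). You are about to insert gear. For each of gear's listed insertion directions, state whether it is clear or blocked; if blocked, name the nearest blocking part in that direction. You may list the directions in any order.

-x: nearest on ray is flange@(-3, -1) ⇒ blocked
+y: ray from gear(0, -1) has no placed part ⇒ clear

+y: clear; -x: blocked by flange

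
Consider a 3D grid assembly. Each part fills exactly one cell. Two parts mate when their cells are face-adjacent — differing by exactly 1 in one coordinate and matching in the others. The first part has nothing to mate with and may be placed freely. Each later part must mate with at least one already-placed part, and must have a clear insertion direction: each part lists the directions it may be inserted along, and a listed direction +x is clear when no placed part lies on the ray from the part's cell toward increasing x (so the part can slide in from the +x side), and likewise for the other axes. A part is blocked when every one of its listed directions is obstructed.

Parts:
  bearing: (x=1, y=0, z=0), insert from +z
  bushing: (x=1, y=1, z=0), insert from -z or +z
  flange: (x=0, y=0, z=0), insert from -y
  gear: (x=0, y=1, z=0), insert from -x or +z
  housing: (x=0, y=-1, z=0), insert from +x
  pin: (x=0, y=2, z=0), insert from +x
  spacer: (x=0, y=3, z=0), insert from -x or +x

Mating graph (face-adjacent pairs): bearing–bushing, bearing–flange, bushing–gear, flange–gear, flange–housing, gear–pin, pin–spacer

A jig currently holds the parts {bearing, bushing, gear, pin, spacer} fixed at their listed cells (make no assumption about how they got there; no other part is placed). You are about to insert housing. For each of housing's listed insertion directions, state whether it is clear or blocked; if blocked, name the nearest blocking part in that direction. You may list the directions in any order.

+x: ray from housing(0, -1, 0) has no placed part ⇒ clear

+x: clear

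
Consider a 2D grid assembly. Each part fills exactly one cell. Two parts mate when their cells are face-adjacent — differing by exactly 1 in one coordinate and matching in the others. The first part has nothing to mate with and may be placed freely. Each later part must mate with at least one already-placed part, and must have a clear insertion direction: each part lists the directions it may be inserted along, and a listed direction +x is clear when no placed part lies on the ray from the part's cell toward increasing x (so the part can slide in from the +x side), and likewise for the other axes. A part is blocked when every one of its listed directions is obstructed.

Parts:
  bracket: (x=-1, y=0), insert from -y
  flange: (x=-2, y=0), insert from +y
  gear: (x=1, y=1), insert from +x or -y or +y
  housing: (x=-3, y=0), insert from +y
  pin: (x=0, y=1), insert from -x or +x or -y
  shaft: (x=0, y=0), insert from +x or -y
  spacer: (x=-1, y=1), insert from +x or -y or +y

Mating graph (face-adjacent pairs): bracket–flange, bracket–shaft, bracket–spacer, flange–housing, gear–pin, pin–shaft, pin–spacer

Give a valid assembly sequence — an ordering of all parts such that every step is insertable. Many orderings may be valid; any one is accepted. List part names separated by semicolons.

bracket; spacer; pin; gear; shaft; flange; housing

1. bracket@(-1, 0) [-y clear] — {bracket}
2. spacer@(-1, 1) [+x clear] — {bracket, spacer}
3. pin@(0, 1) [+x clear] — {bracket, pin, spacer}
4. gear@(1, 1) [+x clear] — {bracket, gear, pin, spacer}
5. shaft@(0, 0) [+x clear] — {bracket, gear, pin, shaft, spacer}
6. flange@(-2, 0) [+y clear] — {bracket, flange, gear, pin, shaft, spacer}
7. housing@(-3, 0) [+y clear] — {bracket, flange, gear, housing, pin, shaft, spacer}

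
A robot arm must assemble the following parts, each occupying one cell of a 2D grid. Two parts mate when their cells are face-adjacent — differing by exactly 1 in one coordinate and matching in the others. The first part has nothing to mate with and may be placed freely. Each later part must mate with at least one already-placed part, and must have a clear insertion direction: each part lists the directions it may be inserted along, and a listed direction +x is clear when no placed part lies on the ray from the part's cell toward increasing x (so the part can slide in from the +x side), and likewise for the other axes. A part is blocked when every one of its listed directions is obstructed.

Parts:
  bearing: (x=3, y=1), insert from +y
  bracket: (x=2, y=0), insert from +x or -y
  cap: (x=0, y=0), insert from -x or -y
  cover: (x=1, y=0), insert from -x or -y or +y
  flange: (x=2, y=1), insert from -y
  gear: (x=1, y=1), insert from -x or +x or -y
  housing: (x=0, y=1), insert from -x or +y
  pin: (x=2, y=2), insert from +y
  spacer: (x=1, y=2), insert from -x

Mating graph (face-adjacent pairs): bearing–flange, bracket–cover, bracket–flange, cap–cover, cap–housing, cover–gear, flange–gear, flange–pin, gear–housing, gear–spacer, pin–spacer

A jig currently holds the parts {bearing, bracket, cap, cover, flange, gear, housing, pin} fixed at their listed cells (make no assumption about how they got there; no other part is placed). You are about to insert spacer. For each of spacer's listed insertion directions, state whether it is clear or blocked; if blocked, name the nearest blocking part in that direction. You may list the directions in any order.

-x: ray from spacer(1, 2) has no placed part ⇒ clear

-x: clear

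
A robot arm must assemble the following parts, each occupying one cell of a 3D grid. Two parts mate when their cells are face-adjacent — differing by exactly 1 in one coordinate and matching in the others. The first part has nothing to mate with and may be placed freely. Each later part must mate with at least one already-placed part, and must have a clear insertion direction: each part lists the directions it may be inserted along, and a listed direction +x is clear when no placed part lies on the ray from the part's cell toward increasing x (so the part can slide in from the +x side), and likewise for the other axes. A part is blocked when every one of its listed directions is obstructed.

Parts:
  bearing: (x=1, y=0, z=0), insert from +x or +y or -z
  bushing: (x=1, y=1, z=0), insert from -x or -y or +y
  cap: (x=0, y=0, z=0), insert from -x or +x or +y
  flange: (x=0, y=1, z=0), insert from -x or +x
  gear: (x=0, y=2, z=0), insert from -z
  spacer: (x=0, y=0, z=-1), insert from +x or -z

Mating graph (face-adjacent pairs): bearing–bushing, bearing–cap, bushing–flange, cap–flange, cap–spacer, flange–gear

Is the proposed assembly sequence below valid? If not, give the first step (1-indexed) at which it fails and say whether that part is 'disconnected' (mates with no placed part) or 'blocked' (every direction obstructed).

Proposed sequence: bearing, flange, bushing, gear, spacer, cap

1. bearing@(1, 0, 0) [+x clear] — {bearing}
2. flange@(0, 1, 0) — no placed neighbour ⇒ disconnected

Invalid at step 2 (disconnected)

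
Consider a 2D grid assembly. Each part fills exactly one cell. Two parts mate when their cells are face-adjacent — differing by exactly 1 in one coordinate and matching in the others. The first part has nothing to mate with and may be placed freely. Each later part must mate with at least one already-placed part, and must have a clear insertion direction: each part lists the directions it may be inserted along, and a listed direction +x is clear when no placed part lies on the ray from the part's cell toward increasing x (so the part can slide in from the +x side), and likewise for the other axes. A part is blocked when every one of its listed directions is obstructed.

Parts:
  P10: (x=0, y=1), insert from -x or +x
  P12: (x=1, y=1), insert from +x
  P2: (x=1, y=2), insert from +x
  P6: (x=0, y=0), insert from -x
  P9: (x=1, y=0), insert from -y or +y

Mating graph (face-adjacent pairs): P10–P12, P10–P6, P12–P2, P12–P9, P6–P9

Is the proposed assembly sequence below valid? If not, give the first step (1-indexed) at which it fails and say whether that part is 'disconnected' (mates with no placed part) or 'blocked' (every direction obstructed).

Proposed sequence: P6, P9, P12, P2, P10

1. P6@(0, 0) [-x clear] — {P6}
2. P9@(1, 0) [-y clear] — {P6, P9}
3. P12@(1, 1) [+x clear] — {P12, P6, P9}
4. P2@(1, 2) [+x clear] — {P12, P2, P6, P9}
5. P10@(0, 1) [-x clear] — {P10, P12, P2, P6, P9}

Valid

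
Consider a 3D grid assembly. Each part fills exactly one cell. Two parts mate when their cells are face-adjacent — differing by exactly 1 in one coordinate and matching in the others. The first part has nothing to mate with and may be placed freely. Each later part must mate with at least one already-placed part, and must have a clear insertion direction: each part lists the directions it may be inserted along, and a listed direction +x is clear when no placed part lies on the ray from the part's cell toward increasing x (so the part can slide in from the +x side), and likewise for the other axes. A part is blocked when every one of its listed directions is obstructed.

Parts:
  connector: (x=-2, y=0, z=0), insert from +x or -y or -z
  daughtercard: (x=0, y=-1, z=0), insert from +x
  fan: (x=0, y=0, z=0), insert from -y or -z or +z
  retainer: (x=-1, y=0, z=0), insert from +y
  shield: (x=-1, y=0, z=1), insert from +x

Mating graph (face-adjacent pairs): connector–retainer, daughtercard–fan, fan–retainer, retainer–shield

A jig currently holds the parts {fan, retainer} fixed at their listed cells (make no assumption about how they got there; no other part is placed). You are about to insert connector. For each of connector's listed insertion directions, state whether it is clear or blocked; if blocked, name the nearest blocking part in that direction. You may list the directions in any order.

+x: blocked by retainer; -y: clear; -z: clear

+x: nearest on ray is retainer@(-1, 0, 0) ⇒ blocked
-y: ray from connector(-2, 0, 0) has no placed part ⇒ clear
-z: ray from connector(-2, 0, 0) has no placed part ⇒ clear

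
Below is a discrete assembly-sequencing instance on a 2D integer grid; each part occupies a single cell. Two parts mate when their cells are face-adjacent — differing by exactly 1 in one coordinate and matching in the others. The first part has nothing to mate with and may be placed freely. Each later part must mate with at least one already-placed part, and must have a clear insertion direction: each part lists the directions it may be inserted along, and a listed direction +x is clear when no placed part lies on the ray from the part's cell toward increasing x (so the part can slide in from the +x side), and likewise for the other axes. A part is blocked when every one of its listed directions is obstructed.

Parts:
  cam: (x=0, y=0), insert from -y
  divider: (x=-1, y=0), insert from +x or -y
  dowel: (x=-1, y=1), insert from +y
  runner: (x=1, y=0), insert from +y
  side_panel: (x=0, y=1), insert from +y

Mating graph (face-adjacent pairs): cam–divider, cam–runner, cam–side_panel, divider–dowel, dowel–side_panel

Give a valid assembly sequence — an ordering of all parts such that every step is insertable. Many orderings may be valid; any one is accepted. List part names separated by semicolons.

1. divider@(-1, 0) [+x clear] — {divider}
2. cam@(0, 0) [-y clear] — {cam, divider}
3. runner@(1, 0) [+y clear] — {cam, divider, runner}
4. side_panel@(0, 1) [+y clear] — {cam, divider, runner, side_panel}
5. dowel@(-1, 1) [+y clear] — {cam, divider, dowel, runner, side_panel}

divider; cam; runner; side_panel; dowel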